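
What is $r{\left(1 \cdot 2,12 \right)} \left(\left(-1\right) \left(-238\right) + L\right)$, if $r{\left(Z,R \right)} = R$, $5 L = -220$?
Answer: $2328$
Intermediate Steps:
$L = -44$ ($L = \frac{1}{5} \left(-220\right) = -44$)
$r{\left(1 \cdot 2,12 \right)} \left(\left(-1\right) \left(-238\right) + L\right) = 12 \left(\left(-1\right) \left(-238\right) - 44\right) = 12 \left(238 - 44\right) = 12 \cdot 194 = 2328$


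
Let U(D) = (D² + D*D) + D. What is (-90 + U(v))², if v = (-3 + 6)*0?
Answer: 8100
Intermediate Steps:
v = 0 (v = 3*0 = 0)
U(D) = D + 2*D² (U(D) = (D² + D²) + D = 2*D² + D = D + 2*D²)
(-90 + U(v))² = (-90 + 0*(1 + 2*0))² = (-90 + 0*(1 + 0))² = (-90 + 0*1)² = (-90 + 0)² = (-90)² = 8100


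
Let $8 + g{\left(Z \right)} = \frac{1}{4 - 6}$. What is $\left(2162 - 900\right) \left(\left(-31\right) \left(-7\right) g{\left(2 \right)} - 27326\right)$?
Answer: $-36813171$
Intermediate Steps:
$g{\left(Z \right)} = - \frac{17}{2}$ ($g{\left(Z \right)} = -8 + \frac{1}{4 - 6} = -8 + \frac{1}{-2} = -8 - \frac{1}{2} = - \frac{17}{2}$)
$\left(2162 - 900\right) \left(\left(-31\right) \left(-7\right) g{\left(2 \right)} - 27326\right) = \left(2162 - 900\right) \left(\left(-31\right) \left(-7\right) \left(- \frac{17}{2}\right) - 27326\right) = 1262 \left(217 \left(- \frac{17}{2}\right) - 27326\right) = 1262 \left(- \frac{3689}{2} - 27326\right) = 1262 \left(- \frac{58341}{2}\right) = -36813171$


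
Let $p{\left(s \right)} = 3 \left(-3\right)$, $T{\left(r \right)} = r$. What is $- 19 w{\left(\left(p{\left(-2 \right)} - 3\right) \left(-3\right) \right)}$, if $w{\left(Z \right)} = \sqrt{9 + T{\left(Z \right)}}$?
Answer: $- 57 \sqrt{5} \approx -127.46$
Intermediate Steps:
$p{\left(s \right)} = -9$
$w{\left(Z \right)} = \sqrt{9 + Z}$
$- 19 w{\left(\left(p{\left(-2 \right)} - 3\right) \left(-3\right) \right)} = - 19 \sqrt{9 + \left(-9 - 3\right) \left(-3\right)} = - 19 \sqrt{9 - -36} = - 19 \sqrt{9 + 36} = - 19 \sqrt{45} = - 19 \cdot 3 \sqrt{5} = - 57 \sqrt{5}$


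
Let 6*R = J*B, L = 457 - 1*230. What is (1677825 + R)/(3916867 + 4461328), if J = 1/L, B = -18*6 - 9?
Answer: 761732511/3803700530 ≈ 0.20026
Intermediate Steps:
B = -117 (B = -108 - 9 = -117)
L = 227 (L = 457 - 230 = 227)
J = 1/227 ≈ 0.0044053
R = -39/454 (R = ((1/227)*(-117))/6 = (⅙)*(-117/227) = -39/454 ≈ -0.085903)
(1677825 + R)/(3916867 + 4461328) = (1677825 - 39/454)/(3916867 + 4461328) = (761732511/454)/8378195 = (761732511/454)*(1/8378195) = 761732511/3803700530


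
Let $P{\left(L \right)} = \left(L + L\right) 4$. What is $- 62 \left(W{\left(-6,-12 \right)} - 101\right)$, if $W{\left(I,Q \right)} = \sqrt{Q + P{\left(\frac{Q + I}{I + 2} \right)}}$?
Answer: $6262 - 124 \sqrt{6} \approx 5958.3$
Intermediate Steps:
$P{\left(L \right)} = 8 L$ ($P{\left(L \right)} = 2 L 4 = 8 L$)
$W{\left(I,Q \right)} = \sqrt{Q + \frac{8 \left(I + Q\right)}{2 + I}}$ ($W{\left(I,Q \right)} = \sqrt{Q + 8 \frac{Q + I}{I + 2}} = \sqrt{Q + 8 \frac{I + Q}{2 + I}} = \sqrt{Q + \frac{8 \left(I + Q\right)}{2 + I}}$)
$- 62 \left(W{\left(-6,-12 \right)} - 101\right) = - 62 \left(\sqrt{\frac{8 \left(-6\right) + 10 \left(-12\right) - -72}{2 - 6}} - 101\right) = - 62 \left(\sqrt{\frac{-48 - 120 + 72}{-4}} - 101\right) = - 62 \left(\sqrt{\left(- \frac{1}{4}\right) \left(-96\right)} - 101\right) = - 62 \left(\sqrt{24} - 101\right) = - 62 \left(2 \sqrt{6} - 101\right) = - 62 \left(-101 + 2 \sqrt{6}\right) = 6262 - 124 \sqrt{6}$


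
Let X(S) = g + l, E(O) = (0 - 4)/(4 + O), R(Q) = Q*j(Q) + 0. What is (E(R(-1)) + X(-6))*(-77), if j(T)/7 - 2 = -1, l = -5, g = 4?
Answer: -77/3 ≈ -25.667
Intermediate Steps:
j(T) = 7 (j(T) = 14 + 7*(-1) = 14 - 7 = 7)
R(Q) = 7*Q (R(Q) = Q*7 + 0 = 7*Q + 0 = 7*Q)
E(O) = -4/(4 + O)
X(S) = -1 (X(S) = 4 - 5 = -1)
(E(R(-1)) + X(-6))*(-77) = (-4/(4 + 7*(-1)) - 1)*(-77) = (-4/(4 - 7) - 1)*(-77) = (-4/(-3) - 1)*(-77) = (-4*(-⅓) - 1)*(-77) = (4/3 - 1)*(-77) = (⅓)*(-77) = -77/3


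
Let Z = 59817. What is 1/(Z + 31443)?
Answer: 1/91260 ≈ 1.0958e-5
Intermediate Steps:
1/(Z + 31443) = 1/(59817 + 31443) = 1/91260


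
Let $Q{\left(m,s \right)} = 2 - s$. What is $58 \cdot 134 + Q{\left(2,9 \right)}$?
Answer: $7765$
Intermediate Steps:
$58 \cdot 134 + Q{\left(2,9 \right)} = 58 \cdot 134 + \left(2 - 9\right) = 7772 + \left(2 - 9\right) = 7772 - 7 = 7765$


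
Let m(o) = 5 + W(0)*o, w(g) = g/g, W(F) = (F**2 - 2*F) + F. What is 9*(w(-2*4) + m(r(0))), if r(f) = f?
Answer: 54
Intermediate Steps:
W(F) = F**2 - F
w(g) = 1
m(o) = 5 (m(o) = 5 + (0*(-1 + 0))*o = 5 + (0*(-1))*o = 5 + 0*o = 5 + 0 = 5)
9*(w(-2*4) + m(r(0))) = 9*(1 + 5) = 9*6 = 54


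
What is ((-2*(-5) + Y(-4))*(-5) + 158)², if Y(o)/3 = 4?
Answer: 2304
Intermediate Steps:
Y(o) = 12 (Y(o) = 3*4 = 12)
((-2*(-5) + Y(-4))*(-5) + 158)² = ((-2*(-5) + 12)*(-5) + 158)² = ((10 + 12)*(-5) + 158)² = (22*(-5) + 158)² = (-110 + 158)² = 48² = 2304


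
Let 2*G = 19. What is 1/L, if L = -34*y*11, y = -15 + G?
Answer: 1/2057 ≈ 0.00048614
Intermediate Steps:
G = 19/2 (G = (1/2)*19 = 19/2 ≈ 9.5000)
y = -11/2 (y = -15 + 19/2 = -11/2 ≈ -5.5000)
L = 2057 (L = -34*(-11/2)*11 = 187*11 = 2057)
1/L = 1/2057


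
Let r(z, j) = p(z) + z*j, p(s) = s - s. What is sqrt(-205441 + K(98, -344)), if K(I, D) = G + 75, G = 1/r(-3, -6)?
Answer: I*sqrt(7393174)/6 ≈ 453.17*I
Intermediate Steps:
p(s) = 0
r(z, j) = j*z (r(z, j) = 0 + z*j = 0 + j*z = j*z)
G = 1/18 (G = 1/(-6*(-3)) = 1/18 ≈ 0.055556)
K(I, D) = 1351/18 (K(I, D) = 1/18 + 75 = 1351/18)
sqrt(-205441 + K(98, -344)) = sqrt(-205441 + 1351/18) = sqrt(-3696587/18) = I*sqrt(7393174)/6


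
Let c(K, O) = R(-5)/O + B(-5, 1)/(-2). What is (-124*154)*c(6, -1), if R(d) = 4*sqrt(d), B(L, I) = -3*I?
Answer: -28644 + 76384*I*sqrt(5) ≈ -28644.0 + 1.708e+5*I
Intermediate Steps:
c(K, O) = 3/2 + 4*I*sqrt(5)/O (c(K, O) = (4*sqrt(-5))/O - 3*1/(-2) = (4*(I*sqrt(5)))/O - 3*(-1/2) = (4*I*sqrt(5))/O + 3/2 = 4*I*sqrt(5)/O + 3/2 = 3/2 + 4*I*sqrt(5)/O)
(-124*154)*c(6, -1) = (-124*154)*(3/2 + 4*I*sqrt(5)/(-1)) = -19096*(3/2 + 4*I*sqrt(5)*(-1)) = -19096*(3/2 - 4*I*sqrt(5)) = -28644 + 76384*I*sqrt(5)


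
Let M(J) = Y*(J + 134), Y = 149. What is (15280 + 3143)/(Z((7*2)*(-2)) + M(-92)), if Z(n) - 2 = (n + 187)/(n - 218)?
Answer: 503562/171089 ≈ 2.9433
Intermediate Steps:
Z(n) = 2 + (187 + n)/(-218 + n) (Z(n) = 2 + (n + 187)/(n - 218) = 2 + (187 + n)/(-218 + n))
M(J) = 19966 + 149*J (M(J) = 149*(J + 134) = 149*(134 + J) = 19966 + 149*J)
(15280 + 3143)/(Z((7*2)*(-2)) + M(-92)) = (15280 + 3143)/(3*(-83 + (7*2)*(-2))/(-218 + (7*2)*(-2)) + (19966 + 149*(-92))) = 18423/(3*(-83 + 14*(-2))/(-218 + 14*(-2)) + (19966 - 13708)) = 18423/(3*(-83 - 28)/(-218 - 28) + 6258) = 18423/(3*(-111)/(-246) + 6258) = 18423/(3*(-1/246)*(-111) + 6258) = 18423/(111/82 + 6258) = 18423/(513267/82) = 18423*(82/513267) = 503562/171089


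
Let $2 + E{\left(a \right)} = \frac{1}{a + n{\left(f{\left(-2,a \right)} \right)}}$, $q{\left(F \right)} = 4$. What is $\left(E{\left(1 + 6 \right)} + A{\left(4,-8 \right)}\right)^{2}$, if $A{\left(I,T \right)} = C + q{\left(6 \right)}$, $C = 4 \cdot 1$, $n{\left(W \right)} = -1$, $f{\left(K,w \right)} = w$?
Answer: $\frac{1369}{36} \approx 38.028$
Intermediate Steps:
$E{\left(a \right)} = -2 + \frac{1}{-1 + a}$ ($E{\left(a \right)} = -2 + \frac{1}{a - 1} = -2 + \frac{1}{-1 + a}$)
$C = 4$
$A{\left(I,T \right)} = 8$ ($A{\left(I,T \right)} = 4 + 4 = 8$)
$\left(E{\left(1 + 6 \right)} + A{\left(4,-8 \right)}\right)^{2} = \left(\frac{3 - 2 \left(1 + 6\right)}{-1 + \left(1 + 6\right)} + 8\right)^{2} = \left(\frac{3 - 14}{-1 + 7} + 8\right)^{2} = \left(\frac{3 - 14}{6} + 8\right)^{2} = \left(\frac{1}{6} \left(-11\right) + 8\right)^{2} = \left(- \frac{11}{6} + 8\right)^{2} = \left(\frac{37}{6}\right)^{2} = \frac{1369}{36}$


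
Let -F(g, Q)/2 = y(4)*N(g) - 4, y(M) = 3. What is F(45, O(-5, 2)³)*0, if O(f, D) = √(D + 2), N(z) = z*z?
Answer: 0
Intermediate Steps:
N(z) = z²
O(f, D) = √(2 + D)
F(g, Q) = 8 - 6*g² (F(g, Q) = -2*(3*g² - 4) = -2*(-4 + 3*g²) = 8 - 6*g²)
F(45, O(-5, 2)³)*0 = (8 - 6*45²)*0 = (8 - 6*2025)*0 = (8 - 12150)*0 = -12142*0 = 0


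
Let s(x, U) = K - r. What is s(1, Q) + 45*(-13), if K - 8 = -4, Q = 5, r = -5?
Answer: -576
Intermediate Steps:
K = 4 (K = 8 - 4 = 4)
s(x, U) = 9 (s(x, U) = 4 - 1*(-5) = 4 + 5 = 9)
s(1, Q) + 45*(-13) = 9 + 45*(-13) = 9 - 585 = -576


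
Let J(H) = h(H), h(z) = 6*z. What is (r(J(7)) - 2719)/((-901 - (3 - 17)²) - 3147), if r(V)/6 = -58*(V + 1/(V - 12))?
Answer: 86733/21220 ≈ 4.0873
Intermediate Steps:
J(H) = 6*H
r(V) = -348*V - 348/(-12 + V) (r(V) = 6*(-58*(V + 1/(V - 12))) = 6*(-58*(V + 1/(-12 + V))) = 6*(-58*V - 58/(-12 + V)) = -348*V - 348/(-12 + V))
(r(J(7)) - 2719)/((-901 - (3 - 17)²) - 3147) = (348*(-1 - (6*7)² + 12*(6*7))/(-12 + 6*7) - 2719)/((-901 - (3 - 17)²) - 3147) = (348*(-1 - 1*42² + 12*42)/(-12 + 42) - 2719)/((-901 - 1*(-14)²) - 3147) = (348*(-1 - 1*1764 + 504)/30 - 2719)/((-901 - 1*196) - 3147) = (348*(1/30)*(-1 - 1764 + 504) - 2719)/((-901 - 196) - 3147) = (348*(1/30)*(-1261) - 2719)/(-1097 - 3147) = (-73138/5 - 2719)/(-4244) = -86733/5*(-1/4244) = 86733/21220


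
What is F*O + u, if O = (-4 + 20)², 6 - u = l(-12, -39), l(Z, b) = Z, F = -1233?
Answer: -315630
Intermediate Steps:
u = 18 (u = 6 - 1*(-12) = 6 + 12 = 18)
O = 256 (O = 16² = 256)
F*O + u = -1233*256 + 18 = -315648 + 18 = -315630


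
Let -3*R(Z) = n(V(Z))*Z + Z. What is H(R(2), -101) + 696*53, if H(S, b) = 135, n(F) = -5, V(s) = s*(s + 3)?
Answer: 37023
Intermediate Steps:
V(s) = s*(3 + s)
R(Z) = 4*Z/3 (R(Z) = -(-5*Z + Z)/3 = -(-4)*Z/3 = 4*Z/3)
H(R(2), -101) + 696*53 = 135 + 696*53 = 135 + 36888 = 37023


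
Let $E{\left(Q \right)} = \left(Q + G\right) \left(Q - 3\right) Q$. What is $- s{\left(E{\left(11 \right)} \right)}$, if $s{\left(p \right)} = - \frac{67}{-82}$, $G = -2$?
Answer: $- \frac{67}{82} \approx -0.81707$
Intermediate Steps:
$E{\left(Q \right)} = Q \left(-3 + Q\right) \left(-2 + Q\right)$ ($E{\left(Q \right)} = \left(Q - 2\right) \left(Q - 3\right) Q = \left(-2 + Q\right) \left(-3 + Q\right) Q = \left(-3 + Q\right) \left(-2 + Q\right) Q = Q \left(-3 + Q\right) \left(-2 + Q\right)$)
$s{\left(p \right)} = \frac{67}{82}$ ($s{\left(p \right)} = \left(-67\right) \left(- \frac{1}{82}\right) = \frac{67}{82}$)
$- s{\left(E{\left(11 \right)} \right)} = \left(-1\right) \frac{67}{82} = - \frac{67}{82}$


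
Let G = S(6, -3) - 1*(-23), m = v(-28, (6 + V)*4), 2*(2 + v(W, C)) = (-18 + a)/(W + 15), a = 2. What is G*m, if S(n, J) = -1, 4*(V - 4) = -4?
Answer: -396/13 ≈ -30.462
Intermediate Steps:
V = 3 (V = 4 + (¼)*(-4) = 4 - 1 = 3)
v(W, C) = -2 - 8/(15 + W) (v(W, C) = -2 + ((-18 + 2)/(W + 15))/2 = -2 + (-16/(15 + W))/2 = -2 - 8/(15 + W))
m = -18/13 (m = 2*(-19 - 1*(-28))/(15 - 28) = 2*(-19 + 28)/(-13) = 2*(-1/13)*9 = -18/13 ≈ -1.3846)
G = 22 (G = -1 - 1*(-23) = -1 + 23 = 22)
G*m = 22*(-18/13) = -396/13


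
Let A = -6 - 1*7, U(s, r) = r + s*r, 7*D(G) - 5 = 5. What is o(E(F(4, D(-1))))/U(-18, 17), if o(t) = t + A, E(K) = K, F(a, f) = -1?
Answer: 14/289 ≈ 0.048443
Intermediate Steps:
D(G) = 10/7 (D(G) = 5/7 + (⅐)*5 = 5/7 + 5/7 = 10/7)
U(s, r) = r + r*s
A = -13 (A = -6 - 7 = -13)
o(t) = -13 + t (o(t) = t - 13 = -13 + t)
o(E(F(4, D(-1))))/U(-18, 17) = (-13 - 1)/((17*(1 - 18))) = -14/(17*(-17)) = -14/(-289) = -1/289*(-14) = 14/289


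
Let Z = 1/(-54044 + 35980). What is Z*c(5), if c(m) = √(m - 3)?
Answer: -√2/18064 ≈ -7.8289e-5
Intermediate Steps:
c(m) = √(-3 + m)
Z = -1/18064 (Z = 1/(-18064) = -1/18064 ≈ -5.5359e-5)
Z*c(5) = -√(-3 + 5)/18064 = -√2/18064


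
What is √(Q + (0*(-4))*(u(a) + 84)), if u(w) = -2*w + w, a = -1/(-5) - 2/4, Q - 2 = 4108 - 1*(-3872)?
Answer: √7982 ≈ 89.342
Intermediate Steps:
Q = 7982 (Q = 2 + (4108 - 1*(-3872)) = 2 + (4108 + 3872) = 2 + 7980 = 7982)
a = -3/10 (a = -1*(-⅕) - 2*¼ = ⅕ - ½ = -3/10 ≈ -0.30000)
u(w) = -w
√(Q + (0*(-4))*(u(a) + 84)) = √(7982 + (0*(-4))*(-1*(-3/10) + 84)) = √(7982 + 0*(3/10 + 84)) = √(7982 + 0*(843/10)) = √(7982 + 0) = √7982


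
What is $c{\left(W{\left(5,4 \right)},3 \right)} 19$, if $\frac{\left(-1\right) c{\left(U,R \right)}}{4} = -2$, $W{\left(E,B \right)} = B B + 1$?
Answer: $152$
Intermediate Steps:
$W{\left(E,B \right)} = 1 + B^{2}$ ($W{\left(E,B \right)} = B^{2} + 1 = 1 + B^{2}$)
$c{\left(U,R \right)} = 8$ ($c{\left(U,R \right)} = \left(-4\right) \left(-2\right) = 8$)
$c{\left(W{\left(5,4 \right)},3 \right)} 19 = 8 \cdot 19 = 152$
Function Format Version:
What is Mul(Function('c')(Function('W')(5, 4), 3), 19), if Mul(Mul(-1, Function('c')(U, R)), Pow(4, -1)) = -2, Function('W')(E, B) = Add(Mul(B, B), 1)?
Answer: 152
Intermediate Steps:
Function('W')(E, B) = Add(1, Pow(B, 2)) (Function('W')(E, B) = Add(Pow(B, 2), 1) = Add(1, Pow(B, 2)))
Function('c')(U, R) = 8 (Function('c')(U, R) = Mul(-4, -2) = 8)
Mul(Function('c')(Function('W')(5, 4), 3), 19) = Mul(8, 19) = 152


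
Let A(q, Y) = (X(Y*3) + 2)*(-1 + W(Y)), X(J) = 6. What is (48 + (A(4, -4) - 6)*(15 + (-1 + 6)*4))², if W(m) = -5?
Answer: 3392964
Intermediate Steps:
A(q, Y) = -48 (A(q, Y) = (6 + 2)*(-1 - 5) = 8*(-6) = -48)
(48 + (A(4, -4) - 6)*(15 + (-1 + 6)*4))² = (48 + (-48 - 6)*(15 + (-1 + 6)*4))² = (48 - 54*(15 + 5*4))² = (48 - 54*(15 + 20))² = (48 - 54*35)² = (48 - 1890)² = (-1842)² = 3392964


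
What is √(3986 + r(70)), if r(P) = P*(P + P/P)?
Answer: 2*√2239 ≈ 94.636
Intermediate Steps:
r(P) = P*(1 + P) (r(P) = P*(P + 1) = P*(1 + P))
√(3986 + r(70)) = √(3986 + 70*(1 + 70)) = √(3986 + 70*71) = √(3986 + 4970) = √8956 = 2*√2239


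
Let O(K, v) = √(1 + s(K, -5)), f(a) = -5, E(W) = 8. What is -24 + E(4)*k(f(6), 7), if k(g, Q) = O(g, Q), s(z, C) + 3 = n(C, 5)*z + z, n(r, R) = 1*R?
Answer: -24 + 32*I*√2 ≈ -24.0 + 45.255*I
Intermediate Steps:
n(r, R) = R
s(z, C) = -3 + 6*z (s(z, C) = -3 + (5*z + z) = -3 + 6*z)
O(K, v) = √(-2 + 6*K) (O(K, v) = √(1 + (-3 + 6*K)) = √(-2 + 6*K))
k(g, Q) = √(-2 + 6*g)
-24 + E(4)*k(f(6), 7) = -24 + 8*√(-2 + 6*(-5)) = -24 + 8*√(-2 - 30) = -24 + 8*√(-32) = -24 + 8*(4*I*√2) = -24 + 32*I*√2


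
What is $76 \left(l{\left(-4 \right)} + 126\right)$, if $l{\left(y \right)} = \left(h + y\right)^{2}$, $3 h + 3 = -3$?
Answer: $12312$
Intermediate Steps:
$h = -2$ ($h = -1 + \frac{1}{3} \left(-3\right) = -1 - 1 = -2$)
$l{\left(y \right)} = \left(-2 + y\right)^{2}$
$76 \left(l{\left(-4 \right)} + 126\right) = 76 \left(\left(-2 - 4\right)^{2} + 126\right) = 76 \left(\left(-6\right)^{2} + 126\right) = 76 \left(36 + 126\right) = 76 \cdot 162 = 12312$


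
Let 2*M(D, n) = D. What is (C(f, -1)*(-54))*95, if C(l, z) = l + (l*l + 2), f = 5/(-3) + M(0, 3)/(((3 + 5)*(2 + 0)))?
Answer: -15960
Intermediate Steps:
M(D, n) = D/2
f = -5/3 (f = 5/(-3) + ((½)*0)/(((3 + 5)*(2 + 0))) = 5*(-⅓) + 0/((8*2)) = -5/3 + 0/16 = -5/3 + 0*(1/16) = -5/3 + 0 = -5/3 ≈ -1.6667)
C(l, z) = 2 + l + l² (C(l, z) = l + (l² + 2) = l + (2 + l²) = 2 + l + l²)
(C(f, -1)*(-54))*95 = ((2 - 5/3 + (-5/3)²)*(-54))*95 = ((2 - 5/3 + 25/9)*(-54))*95 = ((28/9)*(-54))*95 = -168*95 = -15960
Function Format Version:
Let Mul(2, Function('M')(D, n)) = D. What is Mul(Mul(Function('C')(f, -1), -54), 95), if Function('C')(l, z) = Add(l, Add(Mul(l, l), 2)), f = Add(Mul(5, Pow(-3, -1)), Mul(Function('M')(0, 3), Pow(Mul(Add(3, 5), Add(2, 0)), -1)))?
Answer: -15960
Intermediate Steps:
Function('M')(D, n) = Mul(Rational(1, 2), D)
f = Rational(-5, 3) (f = Add(Mul(5, Pow(-3, -1)), Mul(Mul(Rational(1, 2), 0), Pow(Mul(Add(3, 5), Add(2, 0)), -1))) = Add(Mul(5, Rational(-1, 3)), Mul(0, Pow(Mul(8, 2), -1))) = Add(Rational(-5, 3), Mul(0, Pow(16, -1))) = Add(Rational(-5, 3), Mul(0, Rational(1, 16))) = Add(Rational(-5, 3), 0) = Rational(-5, 3) ≈ -1.6667)
Function('C')(l, z) = Add(2, l, Pow(l, 2)) (Function('C')(l, z) = Add(l, Add(Pow(l, 2), 2)) = Add(l, Add(2, Pow(l, 2))) = Add(2, l, Pow(l, 2)))
Mul(Mul(Function('C')(f, -1), -54), 95) = Mul(Mul(Add(2, Rational(-5, 3), Pow(Rational(-5, 3), 2)), -54), 95) = Mul(Mul(Add(2, Rational(-5, 3), Rational(25, 9)), -54), 95) = Mul(Mul(Rational(28, 9), -54), 95) = Mul(-168, 95) = -15960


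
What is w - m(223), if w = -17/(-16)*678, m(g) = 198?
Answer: 4179/8 ≈ 522.38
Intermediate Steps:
w = 5763/8 (w = -17*(-1/16)*678 = (17/16)*678 = 5763/8 ≈ 720.38)
w - m(223) = 5763/8 - 1*198 = 5763/8 - 198 = 4179/8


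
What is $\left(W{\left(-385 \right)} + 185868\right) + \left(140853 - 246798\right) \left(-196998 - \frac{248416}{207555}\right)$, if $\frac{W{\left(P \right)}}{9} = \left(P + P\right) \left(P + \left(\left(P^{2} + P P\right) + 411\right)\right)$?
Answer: $\frac{260366499405634}{13837} \approx 1.8817 \cdot 10^{10}$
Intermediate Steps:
$W{\left(P \right)} = 18 P \left(411 + P + 2 P^{2}\right)$ ($W{\left(P \right)} = 9 \left(P + P\right) \left(P + \left(\left(P^{2} + P P\right) + 411\right)\right) = 9 \cdot 2 P \left(P + \left(\left(P^{2} + P^{2}\right) + 411\right)\right) = 9 \cdot 2 P \left(P + \left(2 P^{2} + 411\right)\right) = 9 \cdot 2 P \left(P + \left(411 + 2 P^{2}\right)\right) = 9 \cdot 2 P \left(411 + P + 2 P^{2}\right) = 18 P \left(411 + P + 2 P^{2}\right)$)
$\left(W{\left(-385 \right)} + 185868\right) + \left(140853 - 246798\right) \left(-196998 - \frac{248416}{207555}\right) = \left(18 \left(-385\right) \left(411 - 385 + 2 \left(-385\right)^{2}\right) + 185868\right) + \left(140853 - 246798\right) \left(-196998 - \frac{248416}{207555}\right) = \left(18 \left(-385\right) \left(411 - 385 + 2 \cdot 148225\right) + 185868\right) - 105945 \left(-196998 - \frac{248416}{207555}\right) = \left(18 \left(-385\right) \left(411 - 385 + 296450\right) + 185868\right) - 105945 \left(-196998 - \frac{248416}{207555}\right) = \left(18 \left(-385\right) 296476 + 185868\right) - - \frac{288793132745278}{13837} = \left(-2054578680 + 185868\right) + \frac{288793132745278}{13837} = -2054392812 + \frac{288793132745278}{13837} = \frac{260366499405634}{13837}$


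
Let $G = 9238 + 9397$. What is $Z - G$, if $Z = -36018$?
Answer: $-54653$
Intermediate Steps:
$G = 18635$
$Z - G = -36018 - 18635 = -54653$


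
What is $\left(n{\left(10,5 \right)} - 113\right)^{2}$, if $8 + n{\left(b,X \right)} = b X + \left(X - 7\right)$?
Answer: $5329$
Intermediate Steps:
$n{\left(b,X \right)} = -15 + X + X b$ ($n{\left(b,X \right)} = -8 + \left(b X + \left(X - 7\right)\right) = -8 + \left(X b + \left(X - 7\right)\right) = -8 + \left(X b + \left(-7 + X\right)\right) = -8 + \left(-7 + X + X b\right) = -15 + X + X b$)
$\left(n{\left(10,5 \right)} - 113\right)^{2} = \left(\left(-15 + 5 + 5 \cdot 10\right) - 113\right)^{2} = \left(\left(-15 + 5 + 50\right) - 113\right)^{2} = \left(40 - 113\right)^{2} = \left(-73\right)^{2} = 5329$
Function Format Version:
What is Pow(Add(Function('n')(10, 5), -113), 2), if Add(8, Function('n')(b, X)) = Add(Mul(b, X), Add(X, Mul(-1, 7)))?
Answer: 5329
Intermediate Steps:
Function('n')(b, X) = Add(-15, X, Mul(X, b)) (Function('n')(b, X) = Add(-8, Add(Mul(b, X), Add(X, Mul(-1, 7)))) = Add(-8, Add(Mul(X, b), Add(X, -7))) = Add(-8, Add(Mul(X, b), Add(-7, X))) = Add(-8, Add(-7, X, Mul(X, b))) = Add(-15, X, Mul(X, b)))
Pow(Add(Function('n')(10, 5), -113), 2) = Pow(Add(Add(-15, 5, Mul(5, 10)), -113), 2) = Pow(Add(Add(-15, 5, 50), -113), 2) = Pow(Add(40, -113), 2) = Pow(-73, 2) = 5329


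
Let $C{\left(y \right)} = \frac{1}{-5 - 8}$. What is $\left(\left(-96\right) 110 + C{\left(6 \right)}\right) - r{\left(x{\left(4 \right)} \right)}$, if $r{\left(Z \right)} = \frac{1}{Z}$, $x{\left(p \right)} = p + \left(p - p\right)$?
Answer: $- \frac{549137}{52} \approx -10560.0$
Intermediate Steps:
$x{\left(p \right)} = p$ ($x{\left(p \right)} = p + 0 = p$)
$C{\left(y \right)} = - \frac{1}{13}$ ($C{\left(y \right)} = \frac{1}{-13} = - \frac{1}{13}$)
$\left(\left(-96\right) 110 + C{\left(6 \right)}\right) - r{\left(x{\left(4 \right)} \right)} = \left(\left(-96\right) 110 - \frac{1}{13}\right) - \frac{1}{4} = \left(-10560 - \frac{1}{13}\right) - \frac{1}{4} = - \frac{137281}{13} - \frac{1}{4} = - \frac{549137}{52}$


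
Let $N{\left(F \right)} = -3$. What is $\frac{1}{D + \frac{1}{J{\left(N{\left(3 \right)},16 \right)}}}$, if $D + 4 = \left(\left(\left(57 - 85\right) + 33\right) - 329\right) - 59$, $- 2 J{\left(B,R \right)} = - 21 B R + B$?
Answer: $- \frac{1005}{388937} \approx -0.002584$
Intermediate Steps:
$J{\left(B,R \right)} = - \frac{B}{2} + \frac{21 B R}{2}$ ($J{\left(B,R \right)} = - \frac{- 21 B R + B}{2} = - \frac{B - 21 B R}{2} = - \frac{B}{2} + \frac{21 B R}{2}$)
$D = -387$ ($D = -4 + \left(\left(\left(\left(57 - 85\right) + 33\right) - 329\right) - 59\right) = -4 + \left(\left(\left(-28 + 33\right) - 329\right) - 59\right) = -4 + \left(\left(5 - 329\right) - 59\right) = -4 - 383 = -387$)
$\frac{1}{D + \frac{1}{J{\left(N{\left(3 \right)},16 \right)}}} = \frac{1}{-387 + \frac{1}{\frac{1}{2} \left(-3\right) \left(-1 + 21 \cdot 16\right)}} = \frac{1}{-387 + \frac{1}{\frac{1}{2} \left(-3\right) \left(-1 + 336\right)}} = \frac{1}{-387 + \frac{1}{\frac{1}{2} \left(-3\right) 335}} = \frac{1}{-387 + \frac{1}{- \frac{1005}{2}}} = \frac{1}{-387 - \frac{2}{1005}} = \frac{1}{- \frac{388937}{1005}} = - \frac{1005}{388937}$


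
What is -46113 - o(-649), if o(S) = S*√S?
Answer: -46113 + 649*I*√649 ≈ -46113.0 + 16534.0*I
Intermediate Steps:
o(S) = S^(3/2)
-46113 - o(-649) = -46113 - (-649)^(3/2) = -46113 - (-649)*I*√649 = -46113 + 649*I*√649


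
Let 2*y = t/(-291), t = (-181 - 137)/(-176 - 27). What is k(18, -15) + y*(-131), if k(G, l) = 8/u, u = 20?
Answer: 74097/98455 ≈ 0.75260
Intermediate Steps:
k(G, l) = 2/5 (k(G, l) = 8/20 = 8*(1/20) = 2/5)
t = 318/203 (t = -318/(-203) = -318*(-1/203) = 318/203 ≈ 1.5665)
y = -53/19691 (y = ((318/203)/(-291))/2 = ((318/203)*(-1/291))/2 = (1/2)*(-106/19691) = -53/19691 ≈ -0.0026916)
k(18, -15) + y*(-131) = 2/5 - 53/19691*(-131) = 2/5 + 6943/19691 = 74097/98455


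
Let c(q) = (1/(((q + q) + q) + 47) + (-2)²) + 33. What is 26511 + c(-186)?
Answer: 13566027/511 ≈ 26548.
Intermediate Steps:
c(q) = 37 + 1/(47 + 3*q) (c(q) = (1/((2*q + q) + 47) + 4) + 33 = (1/(3*q + 47) + 4) + 33 = (1/(47 + 3*q) + 4) + 33 = (4 + 1/(47 + 3*q)) + 33 = 37 + 1/(47 + 3*q))
26511 + c(-186) = 26511 + 3*(580 + 37*(-186))/(47 + 3*(-186)) = 26511 + 3*(580 - 6882)/(47 - 558) = 26511 + 3*(-6302)/(-511) = 26511 + 3*(-1/511)*(-6302) = 26511 + 18906/511 = 13566027/511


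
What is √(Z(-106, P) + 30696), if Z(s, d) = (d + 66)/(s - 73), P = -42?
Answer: 4*√61470390/179 ≈ 175.20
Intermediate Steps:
Z(s, d) = (66 + d)/(-73 + s)
√(Z(-106, P) + 30696) = √((66 - 42)/(-73 - 106) + 30696) = √(24/(-179) + 30696) = √(-1/179*24 + 30696) = √(-24/179 + 30696) = √(5494560/179) = 4*√61470390/179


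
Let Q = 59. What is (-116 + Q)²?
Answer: 3249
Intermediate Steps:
(-116 + Q)² = (-116 + 59)² = (-57)² = 3249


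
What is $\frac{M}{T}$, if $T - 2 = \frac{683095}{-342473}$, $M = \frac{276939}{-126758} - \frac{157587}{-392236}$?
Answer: $- \frac{5060040439080539}{15338327198948} \approx -329.9$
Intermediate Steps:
$M = - \frac{44325016329}{24859525444}$ ($M = 276939 \left(- \frac{1}{126758}\right) - - \frac{157587}{392236} = - \frac{276939}{126758} + \frac{157587}{392236} = - \frac{44325016329}{24859525444} \approx -1.783$)
$T = \frac{1851}{342473}$ ($T = 2 + \frac{683095}{-342473} = 2 + 683095 \left(- \frac{1}{342473}\right) = 2 - \frac{683095}{342473} = \frac{1851}{342473} \approx 0.0054048$)
$\frac{M}{T} = - \frac{44325016329}{24859525444 \cdot \frac{1851}{342473}} = \left(- \frac{44325016329}{24859525444}\right) \frac{342473}{1851} = - \frac{5060040439080539}{15338327198948}$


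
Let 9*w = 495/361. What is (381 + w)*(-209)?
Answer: -1513556/19 ≈ -79661.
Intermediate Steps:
w = 55/361 (w = (495/361)/9 = (495*(1/361))/9 = (1/9)*(495/361) = 55/361 ≈ 0.15235)
(381 + w)*(-209) = (381 + 55/361)*(-209) = (137596/361)*(-209) = -1513556/19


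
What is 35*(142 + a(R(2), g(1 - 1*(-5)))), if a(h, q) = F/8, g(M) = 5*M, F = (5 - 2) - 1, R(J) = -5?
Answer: 19915/4 ≈ 4978.8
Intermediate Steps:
F = 2 (F = 3 - 1 = 2)
a(h, q) = 1/4 (a(h, q) = 2/8 = 2*(1/8) = 1/4)
35*(142 + a(R(2), g(1 - 1*(-5)))) = 35*(142 + 1/4) = 35*(569/4) = 19915/4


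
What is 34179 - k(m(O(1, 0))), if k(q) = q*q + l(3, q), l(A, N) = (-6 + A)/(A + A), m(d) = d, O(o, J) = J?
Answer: 68359/2 ≈ 34180.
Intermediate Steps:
l(A, N) = (-6 + A)/(2*A) (l(A, N) = (-6 + A)/((2*A)) = (-6 + A)*(1/(2*A)) = (-6 + A)/(2*A))
k(q) = -1/2 + q**2 (k(q) = q*q + (1/2)*(-6 + 3)/3 = q**2 + (1/2)*(1/3)*(-3) = q**2 - 1/2 = -1/2 + q**2)
34179 - k(m(O(1, 0))) = 34179 - (-1/2 + 0**2) = 34179 - (-1/2 + 0) = 34179 - 1*(-1/2) = 34179 + 1/2 = 68359/2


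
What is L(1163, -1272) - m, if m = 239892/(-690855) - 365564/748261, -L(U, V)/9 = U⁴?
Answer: -2837135831873582155939521/172313284385 ≈ -1.6465e+13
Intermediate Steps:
L(U, V) = -9*U⁴
m = -144017848344/172313284385 (m = 239892*(-1/690855) - 365564*1/748261 = -79964/230285 - 365564/748261 = -144017848344/172313284385 ≈ -0.83579)
L(1163, -1272) - m = -9*1163⁴ - 1*(-144017848344/172313284385) = -9*1829442899761 + 144017848344/172313284385 = -16464986097849 + 144017848344/172313284385 = -2837135831873582155939521/172313284385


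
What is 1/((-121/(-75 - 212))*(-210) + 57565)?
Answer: 41/2356535 ≈ 1.7398e-5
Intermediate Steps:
1/((-121/(-75 - 212))*(-210) + 57565) = 1/((-121/(-287))*(-210) + 57565) = 1/(-1/287*(-121)*(-210) + 57565) = 1/((121/287)*(-210) + 57565) = 1/(-3630/41 + 57565) = 1/(2356535/41) = 41/2356535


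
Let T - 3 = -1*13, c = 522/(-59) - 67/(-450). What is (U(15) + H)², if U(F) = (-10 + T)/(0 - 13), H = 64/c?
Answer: 305223960835600/9013871340721 ≈ 33.862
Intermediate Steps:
c = -230947/26550 (c = 522*(-1/59) - 67*(-1/450) = -522/59 + 67/450 = -230947/26550 ≈ -8.6986)
H = -1699200/230947 (H = 64/(-230947/26550) = 64*(-26550/230947) = -1699200/230947 ≈ -7.3575)
T = -10 (T = 3 - 1*13 = 3 - 13 = -10)
U(F) = 20/13 (U(F) = (-10 - 10)/(0 - 13) = -20/(-13) = -20*(-1/13) = 20/13)
(U(15) + H)² = (20/13 - 1699200/230947)² = (-17470660/3002311)² = 305223960835600/9013871340721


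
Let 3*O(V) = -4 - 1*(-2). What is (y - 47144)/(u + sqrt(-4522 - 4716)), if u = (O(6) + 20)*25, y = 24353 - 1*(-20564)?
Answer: -4843725/1092821 + 20043*I*sqrt(9238)/2185642 ≈ -4.4323 + 0.8814*I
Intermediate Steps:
O(V) = -2/3 (O(V) = (-4 - 1*(-2))/3 = (-4 + 2)/3 = (1/3)*(-2) = -2/3)
y = 44917 (y = 24353 + 20564 = 44917)
u = 1450/3 (u = (-2/3 + 20)*25 = (58/3)*25 = 1450/3 ≈ 483.33)
(y - 47144)/(u + sqrt(-4522 - 4716)) = (44917 - 47144)/(1450/3 + sqrt(-4522 - 4716)) = -2227/(1450/3 + sqrt(-9238)) = -2227/(1450/3 + I*sqrt(9238))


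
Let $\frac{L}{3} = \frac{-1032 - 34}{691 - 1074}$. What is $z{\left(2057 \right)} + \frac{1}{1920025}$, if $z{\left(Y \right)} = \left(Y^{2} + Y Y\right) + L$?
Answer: $\frac{6223069697938683}{735369575} \approx 8.4625 \cdot 10^{6}$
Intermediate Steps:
$L = \frac{3198}{383}$ ($L = 3 \frac{-1032 - 34}{691 - 1074} = 3 \left(- \frac{1066}{-383}\right) = 3 \left(\left(-1066\right) \left(- \frac{1}{383}\right)\right) = 3 \cdot \frac{1066}{383} = \frac{3198}{383} \approx 8.3499$)
$z{\left(Y \right)} = \frac{3198}{383} + 2 Y^{2}$ ($z{\left(Y \right)} = \left(Y^{2} + Y Y\right) + \frac{3198}{383} = \left(Y^{2} + Y^{2}\right) + \frac{3198}{383} = 2 Y^{2} + \frac{3198}{383} = \frac{3198}{383} + 2 Y^{2}$)
$z{\left(2057 \right)} + \frac{1}{1920025} = \left(\frac{3198}{383} + 2 \cdot 2057^{2}\right) + \frac{1}{1920025} = \left(\frac{3198}{383} + 2 \cdot 4231249\right) + \frac{1}{1920025} = \left(\frac{3198}{383} + 8462498\right) + \frac{1}{1920025} = \frac{3241139932}{383} + \frac{1}{1920025} = \frac{6223069697938683}{735369575}$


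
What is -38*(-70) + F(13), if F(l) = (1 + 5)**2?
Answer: 2696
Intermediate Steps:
F(l) = 36 (F(l) = 6**2 = 36)
-38*(-70) + F(13) = -38*(-70) + 36 = 2660 + 36 = 2696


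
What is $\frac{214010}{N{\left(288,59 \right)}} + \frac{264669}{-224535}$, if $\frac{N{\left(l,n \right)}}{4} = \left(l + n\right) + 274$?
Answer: $\frac{7899216259}{92957490} \approx 84.977$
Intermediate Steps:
$N{\left(l,n \right)} = 1096 + 4 l + 4 n$ ($N{\left(l,n \right)} = 4 \left(\left(l + n\right) + 274\right) = 4 \left(274 + l + n\right) = 1096 + 4 l + 4 n$)
$\frac{214010}{N{\left(288,59 \right)}} + \frac{264669}{-224535} = \frac{214010}{1096 + 4 \cdot 288 + 4 \cdot 59} + \frac{264669}{-224535} = \frac{214010}{1096 + 1152 + 236} + 264669 \left(- \frac{1}{224535}\right) = \frac{214010}{2484} - \frac{88223}{74845} = 214010 \cdot \frac{1}{2484} - \frac{88223}{74845} = \frac{107005}{1242} - \frac{88223}{74845} = \frac{7899216259}{92957490}$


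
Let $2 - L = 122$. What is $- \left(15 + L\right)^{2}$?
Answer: $-11025$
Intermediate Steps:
$L = -120$ ($L = 2 - 122 = -120$)
$- \left(15 + L\right)^{2} = - \left(15 - 120\right)^{2} = - \left(-105\right)^{2} = \left(-1\right) 11025 = -11025$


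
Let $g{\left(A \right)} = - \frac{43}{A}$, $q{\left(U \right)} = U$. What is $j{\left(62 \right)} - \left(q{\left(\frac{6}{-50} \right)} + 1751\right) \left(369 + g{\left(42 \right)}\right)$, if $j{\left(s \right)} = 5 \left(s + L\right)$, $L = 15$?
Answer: $- \frac{67609201}{105} \approx -6.439 \cdot 10^{5}$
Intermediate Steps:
$j{\left(s \right)} = 75 + 5 s$ ($j{\left(s \right)} = 5 \left(s + 15\right) = 5 \left(15 + s\right) = 75 + 5 s$)
$j{\left(62 \right)} - \left(q{\left(\frac{6}{-50} \right)} + 1751\right) \left(369 + g{\left(42 \right)}\right) = \left(75 + 5 \cdot 62\right) - \left(\frac{6}{-50} + 1751\right) \left(369 - \frac{43}{42}\right) = \left(75 + 310\right) - \left(6 \left(- \frac{1}{50}\right) + 1751\right) \left(369 - \frac{43}{42}\right) = 385 - \left(- \frac{3}{25} + 1751\right) \left(369 - \frac{43}{42}\right) = 385 - \frac{43772}{25} \cdot \frac{15455}{42} = 385 - \frac{67649626}{105} = - \frac{67609201}{105}$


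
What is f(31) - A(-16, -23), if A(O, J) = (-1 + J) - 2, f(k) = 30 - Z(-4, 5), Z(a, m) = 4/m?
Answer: 276/5 ≈ 55.200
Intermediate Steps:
f(k) = 146/5 (f(k) = 30 - 4/5 = 30 - 1*⅘ = 30 - ⅘ = 146/5)
A(O, J) = -3 + J
f(31) - A(-16, -23) = 146/5 - (-3 - 23) = 146/5 - 1*(-26) = 146/5 + 26 = 276/5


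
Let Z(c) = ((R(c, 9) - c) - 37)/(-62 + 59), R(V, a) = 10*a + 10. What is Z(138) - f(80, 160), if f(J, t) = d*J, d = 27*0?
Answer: 25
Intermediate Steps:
d = 0
R(V, a) = 10 + 10*a
Z(c) = -21 + c/3 (Z(c) = (((10 + 10*9) - c) - 37)/(-62 + 59) = (((10 + 90) - c) - 37)/(-3) = ((100 - c) - 37)*(-⅓) = (63 - c)*(-⅓) = -21 + c/3)
f(J, t) = 0 (f(J, t) = 0*J = 0)
Z(138) - f(80, 160) = (-21 + (⅓)*138) - 1*0 = (-21 + 46) + 0 = 25 + 0 = 25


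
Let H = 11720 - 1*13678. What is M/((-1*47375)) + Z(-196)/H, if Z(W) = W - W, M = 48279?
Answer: -48279/47375 ≈ -1.0191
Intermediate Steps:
H = -1958 (H = 11720 - 13678 = -1958)
Z(W) = 0
M/((-1*47375)) + Z(-196)/H = 48279/((-1*47375)) + 0/(-1958) = 48279/(-47375) + 0*(-1/1958) = 48279*(-1/47375) + 0 = -48279/47375 + 0 = -48279/47375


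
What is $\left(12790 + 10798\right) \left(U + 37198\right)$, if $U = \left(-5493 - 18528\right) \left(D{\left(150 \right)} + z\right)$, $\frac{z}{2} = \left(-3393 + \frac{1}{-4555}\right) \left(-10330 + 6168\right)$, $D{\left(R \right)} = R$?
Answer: $- \frac{72893503718024830912}{4555} \approx -1.6003 \cdot 10^{16}$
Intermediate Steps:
$z = \frac{128648385584}{4555}$ ($z = 2 \left(-3393 + \frac{1}{-4555}\right) \left(-10330 + 6168\right) = 2 \left(-3393 - \frac{1}{4555}\right) \left(-4162\right) = 2 \left(\left(- \frac{15455116}{4555}\right) \left(-4162\right)\right) = 2 \cdot \frac{64324192792}{4555} = \frac{128648385584}{4555} \approx 2.8243 \cdot 10^{7}$)
$U = - \frac{3090279282461514}{4555}$ ($U = \left(-5493 - 18528\right) \left(150 + \frac{128648385584}{4555}\right) = \left(-24021\right) \frac{128649068834}{4555} = - \frac{3090279282461514}{4555} \approx -6.7844 \cdot 10^{11}$)
$\left(12790 + 10798\right) \left(U + 37198\right) = \left(12790 + 10798\right) \left(- \frac{3090279282461514}{4555} + 37198\right) = 23588 \left(- \frac{3090279113024624}{4555}\right) = - \frac{72893503718024830912}{4555}$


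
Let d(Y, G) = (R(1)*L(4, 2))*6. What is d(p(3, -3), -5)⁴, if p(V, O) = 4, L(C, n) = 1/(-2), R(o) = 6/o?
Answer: 104976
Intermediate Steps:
L(C, n) = -½
d(Y, G) = -18 (d(Y, G) = ((6/1)*(-½))*6 = ((6*1)*(-½))*6 = (6*(-½))*6 = -3*6 = -18)
d(p(3, -3), -5)⁴ = (-18)⁴ = 104976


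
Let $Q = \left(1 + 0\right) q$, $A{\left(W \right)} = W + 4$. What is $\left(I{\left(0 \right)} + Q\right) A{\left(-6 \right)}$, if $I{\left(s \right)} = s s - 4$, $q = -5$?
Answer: $18$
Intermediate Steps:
$A{\left(W \right)} = 4 + W$
$Q = -5$ ($Q = \left(1 + 0\right) \left(-5\right) = 1 \left(-5\right) = -5$)
$I{\left(s \right)} = -4 + s^{2}$ ($I{\left(s \right)} = s^{2} - 4 = -4 + s^{2}$)
$\left(I{\left(0 \right)} + Q\right) A{\left(-6 \right)} = \left(\left(-4 + 0^{2}\right) - 5\right) \left(4 - 6\right) = \left(\left(-4 + 0\right) - 5\right) \left(-2\right) = \left(-4 - 5\right) \left(-2\right) = \left(-9\right) \left(-2\right) = 18$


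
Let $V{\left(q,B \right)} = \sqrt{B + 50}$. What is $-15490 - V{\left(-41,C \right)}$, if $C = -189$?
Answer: $-15490 - i \sqrt{139} \approx -15490.0 - 11.79 i$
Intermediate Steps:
$V{\left(q,B \right)} = \sqrt{50 + B}$
$-15490 - V{\left(-41,C \right)} = -15490 - \sqrt{50 - 189} = -15490 - \sqrt{-139} = -15490 - i \sqrt{139}$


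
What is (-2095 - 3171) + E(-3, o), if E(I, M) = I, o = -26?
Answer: -5269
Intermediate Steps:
(-2095 - 3171) + E(-3, o) = (-2095 - 3171) - 3 = -5266 - 3 = -5269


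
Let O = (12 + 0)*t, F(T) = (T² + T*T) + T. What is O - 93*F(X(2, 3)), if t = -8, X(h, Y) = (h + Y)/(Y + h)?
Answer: -375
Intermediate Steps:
X(h, Y) = 1 (X(h, Y) = (Y + h)/(Y + h) = 1)
F(T) = T + 2*T² (F(T) = (T² + T²) + T = 2*T² + T = T + 2*T²)
O = -96 (O = (12 + 0)*(-8) = 12*(-8) = -96)
O - 93*F(X(2, 3)) = -96 - 93*(1 + 2*1) = -96 - 93*(1 + 2) = -96 - 93*3 = -96 - 279 = -375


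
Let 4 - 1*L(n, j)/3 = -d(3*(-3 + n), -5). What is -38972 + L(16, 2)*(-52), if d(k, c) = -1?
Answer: -39440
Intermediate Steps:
L(n, j) = 9 (L(n, j) = 12 - (-3)*(-1) = 12 - 3*1 = 12 - 3 = 9)
-38972 + L(16, 2)*(-52) = -38972 + 9*(-52) = -38972 - 468 = -39440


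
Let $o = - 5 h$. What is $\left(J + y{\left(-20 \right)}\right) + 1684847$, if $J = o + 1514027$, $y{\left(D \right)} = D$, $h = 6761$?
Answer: $3165049$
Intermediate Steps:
$o = -33805$ ($o = \left(-5\right) 6761 = -33805$)
$J = 1480222$ ($J = -33805 + 1514027 = 1480222$)
$\left(J + y{\left(-20 \right)}\right) + 1684847 = \left(1480222 - 20\right) + 1684847 = 1480202 + 1684847 = 3165049$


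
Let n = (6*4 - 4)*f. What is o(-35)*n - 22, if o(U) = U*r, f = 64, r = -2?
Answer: 89578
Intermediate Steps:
n = 1280 (n = (6*4 - 4)*64 = (24 - 4)*64 = 20*64 = 1280)
o(U) = -2*U (o(U) = U*(-2) = -2*U)
o(-35)*n - 22 = -2*(-35)*1280 - 22 = 70*1280 - 22 = 89600 - 22 = 89578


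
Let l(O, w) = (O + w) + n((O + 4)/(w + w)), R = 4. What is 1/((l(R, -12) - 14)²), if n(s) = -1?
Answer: 1/529 ≈ 0.0018904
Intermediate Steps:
l(O, w) = -1 + O + w (l(O, w) = (O + w) - 1 = -1 + O + w)
1/((l(R, -12) - 14)²) = 1/(((-1 + 4 - 12) - 14)²) = 1/((-9 - 14)²) = 1/((-23)²) = 1/529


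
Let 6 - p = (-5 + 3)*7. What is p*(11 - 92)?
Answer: -1620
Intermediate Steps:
p = 20 (p = 6 - (-5 + 3)*7 = 6 - (-2)*7 = 6 - 1*(-14) = 6 + 14 = 20)
p*(11 - 92) = 20*(11 - 92) = 20*(-81) = -1620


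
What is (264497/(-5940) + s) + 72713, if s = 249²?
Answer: 799936663/5940 ≈ 1.3467e+5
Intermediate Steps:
s = 62001
(264497/(-5940) + s) + 72713 = (264497/(-5940) + 62001) + 72713 = (264497*(-1/5940) + 62001) + 72713 = (-264497/5940 + 62001) + 72713 = 368021443/5940 + 72713 = 799936663/5940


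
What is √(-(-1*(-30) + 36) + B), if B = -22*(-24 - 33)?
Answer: 6*√33 ≈ 34.467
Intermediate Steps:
B = 1254 (B = -22*(-57) = 1254)
√(-(-1*(-30) + 36) + B) = √(-(-1*(-30) + 36) + 1254) = √(-(30 + 36) + 1254) = √(-1*66 + 1254) = √(-66 + 1254) = √1188 = 6*√33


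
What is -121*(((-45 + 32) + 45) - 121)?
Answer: 10769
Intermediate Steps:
-121*(((-45 + 32) + 45) - 121) = -121*((-13 + 45) - 121) = -121*(32 - 121) = -121*(-89) = 10769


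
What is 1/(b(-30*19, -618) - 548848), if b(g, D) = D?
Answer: -1/549466 ≈ -1.8199e-6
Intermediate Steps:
1/(b(-30*19, -618) - 548848) = 1/(-618 - 548848) = 1/(-549466) = -1/549466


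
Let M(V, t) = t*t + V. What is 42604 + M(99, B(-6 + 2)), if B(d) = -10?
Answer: 42803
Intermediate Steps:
M(V, t) = V + t**2 (M(V, t) = t**2 + V = V + t**2)
42604 + M(99, B(-6 + 2)) = 42604 + (99 + (-10)**2) = 42604 + (99 + 100) = 42604 + 199 = 42803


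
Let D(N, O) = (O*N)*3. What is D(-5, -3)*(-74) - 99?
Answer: -3429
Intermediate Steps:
D(N, O) = 3*N*O (D(N, O) = (N*O)*3 = 3*N*O)
D(-5, -3)*(-74) - 99 = (3*(-5)*(-3))*(-74) - 99 = 45*(-74) - 99 = -3330 - 99 = -3429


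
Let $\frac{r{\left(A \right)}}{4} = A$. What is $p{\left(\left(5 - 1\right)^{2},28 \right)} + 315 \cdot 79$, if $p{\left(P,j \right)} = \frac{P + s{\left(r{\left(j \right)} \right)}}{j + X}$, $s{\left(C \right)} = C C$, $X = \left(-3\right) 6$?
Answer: $26141$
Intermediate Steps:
$X = -18$
$r{\left(A \right)} = 4 A$
$s{\left(C \right)} = C^{2}$
$p{\left(P,j \right)} = \frac{P + 16 j^{2}}{-18 + j}$ ($p{\left(P,j \right)} = \frac{P + \left(4 j\right)^{2}}{j - 18} = \frac{P + 16 j^{2}}{-18 + j}$)
$p{\left(\left(5 - 1\right)^{2},28 \right)} + 315 \cdot 79 = \frac{\left(5 - 1\right)^{2} + 16 \cdot 28^{2}}{-18 + 28} + 315 \cdot 79 = \frac{4^{2} + 16 \cdot 784}{10} + 24885 = \frac{16 + 12544}{10} + 24885 = \frac{1}{10} \cdot 12560 + 24885 = 1256 + 24885 = 26141$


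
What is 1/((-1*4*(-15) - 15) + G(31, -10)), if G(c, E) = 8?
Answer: 1/53 ≈ 0.018868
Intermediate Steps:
1/((-1*4*(-15) - 15) + G(31, -10)) = 1/((-1*4*(-15) - 15) + 8) = 1/((-4*(-15) - 15) + 8) = 1/((60 - 15) + 8) = 1/(45 + 8) = 1/53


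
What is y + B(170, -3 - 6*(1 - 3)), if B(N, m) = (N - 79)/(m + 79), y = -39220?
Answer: -3451269/88 ≈ -39219.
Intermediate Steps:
B(N, m) = (-79 + N)/(79 + m)
y + B(170, -3 - 6*(1 - 3)) = -39220 + (-79 + 170)/(79 + (-3 - 6*(1 - 3))) = -39220 + 91/(79 + (-3 - 6*(-2))) = -39220 + 91/(79 + (-3 + 12)) = -39220 + 91/(79 + 9) = -39220 + 91/88 = -3451269/88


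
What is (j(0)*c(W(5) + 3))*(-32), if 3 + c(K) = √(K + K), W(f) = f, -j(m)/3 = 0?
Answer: 0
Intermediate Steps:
j(m) = 0 (j(m) = -3*0 = 0)
c(K) = -3 + √2*√K (c(K) = -3 + √(K + K) = -3 + √(2*K) = -3 + √2*√K)
(j(0)*c(W(5) + 3))*(-32) = (0*(-3 + √2*√(5 + 3)))*(-32) = (0*(-3 + √2*√8))*(-32) = (0*(-3 + √2*(2*√2)))*(-32) = (0*(-3 + 4))*(-32) = (0*1)*(-32) = 0*(-32) = 0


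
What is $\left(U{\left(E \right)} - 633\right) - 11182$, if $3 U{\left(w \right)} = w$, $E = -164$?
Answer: $- \frac{35609}{3} \approx -11870.0$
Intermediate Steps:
$U{\left(w \right)} = \frac{w}{3}$
$\left(U{\left(E \right)} - 633\right) - 11182 = \left(\frac{1}{3} \left(-164\right) - 633\right) - 11182 = \left(- \frac{164}{3} - 633\right) - 11182 = - \frac{2063}{3} - 11182 = - \frac{35609}{3}$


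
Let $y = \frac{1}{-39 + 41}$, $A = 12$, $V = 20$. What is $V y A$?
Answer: $120$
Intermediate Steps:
$y = \frac{1}{2} \approx 0.5$
$V y A = 20 \cdot \frac{1}{2} \cdot 12 = 10 \cdot 12 = 120$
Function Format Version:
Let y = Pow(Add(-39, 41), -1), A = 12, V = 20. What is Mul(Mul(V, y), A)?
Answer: 120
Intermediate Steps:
y = Rational(1, 2) (y = Pow(2, -1) = Rational(1, 2) ≈ 0.50000)
Mul(Mul(V, y), A) = Mul(Mul(20, Rational(1, 2)), 12) = Mul(10, 12) = 120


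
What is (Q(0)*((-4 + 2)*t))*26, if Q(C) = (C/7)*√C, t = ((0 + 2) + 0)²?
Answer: 0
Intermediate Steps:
t = 4 (t = (2 + 0)² = 2² = 4)
Q(C) = C^(3/2)/7 (Q(C) = (C*(⅐))*√C = (C/7)*√C = C^(3/2)/7)
(Q(0)*((-4 + 2)*t))*26 = ((0^(3/2)/7)*((-4 + 2)*4))*26 = (((⅐)*0)*(-2*4))*26 = (0*(-8))*26 = 0*26 = 0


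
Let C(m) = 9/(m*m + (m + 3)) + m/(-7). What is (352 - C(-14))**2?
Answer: 4191397081/34225 ≈ 1.2247e+5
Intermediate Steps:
C(m) = 9/(3 + m + m**2) - m/7 (C(m) = 9/(m**2 + (3 + m)) + m*(-1/7) = 9/(3 + m + m**2) - m/7)
(352 - C(-14))**2 = (352 - (63 - 1*(-14)**2 - 1*(-14)**3 - 3*(-14))/(7*(3 - 14 + (-14)**2)))**2 = (352 - (63 - 1*196 - 1*(-2744) + 42)/(7*(3 - 14 + 196)))**2 = (352 - (63 - 196 + 2744 + 42)/(7*185))**2 = (352 - 2653/(7*185))**2 = (352 - 1*379/185)**2 = (352 - 379/185)**2 = (64741/185)**2 = 4191397081/34225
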